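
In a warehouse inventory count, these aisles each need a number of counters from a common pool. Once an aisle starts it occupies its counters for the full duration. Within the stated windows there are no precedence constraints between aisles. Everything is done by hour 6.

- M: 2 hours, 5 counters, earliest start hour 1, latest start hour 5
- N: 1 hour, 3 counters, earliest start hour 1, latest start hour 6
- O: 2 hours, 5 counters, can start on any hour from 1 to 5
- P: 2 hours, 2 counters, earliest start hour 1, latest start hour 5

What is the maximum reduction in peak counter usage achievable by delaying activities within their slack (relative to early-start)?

Early-start peak: h1:15  h2:12  h3:0  h4:0  h5:0  h6:0 ⇒ 15.
Leveled (M@1, N@3, O@5, P@3): h1:5  h2:5  h3:5  h4:2  h5:5  h6:5 ⇒ 5.
Reduction 15 − 5 = 10.

10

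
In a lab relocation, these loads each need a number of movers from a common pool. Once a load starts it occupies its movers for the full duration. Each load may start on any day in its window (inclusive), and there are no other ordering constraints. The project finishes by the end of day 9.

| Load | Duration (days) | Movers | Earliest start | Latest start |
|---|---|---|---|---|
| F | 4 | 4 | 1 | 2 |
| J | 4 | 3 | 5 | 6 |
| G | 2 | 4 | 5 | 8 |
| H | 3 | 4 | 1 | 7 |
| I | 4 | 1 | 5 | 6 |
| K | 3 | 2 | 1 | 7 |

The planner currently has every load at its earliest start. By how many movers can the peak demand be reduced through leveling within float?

2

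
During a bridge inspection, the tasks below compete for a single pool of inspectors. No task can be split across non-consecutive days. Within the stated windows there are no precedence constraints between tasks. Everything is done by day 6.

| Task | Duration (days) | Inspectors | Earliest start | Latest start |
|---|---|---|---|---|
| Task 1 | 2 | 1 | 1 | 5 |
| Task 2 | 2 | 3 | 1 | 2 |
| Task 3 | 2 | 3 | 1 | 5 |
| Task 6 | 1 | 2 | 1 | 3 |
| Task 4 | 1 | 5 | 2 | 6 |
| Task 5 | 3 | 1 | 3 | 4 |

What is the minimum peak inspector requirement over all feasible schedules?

5

Early-start (Task 1@1, Task 2@1, Task 3@1, Task 6@1, Task 4@2, Task 5@3) gives peak 12: d1:9  d2:12  d3:1  d4:1  d5:1  d6:0.
Shift Task 3→4, Task 6→3, Task 4→6.
Schedule Task 1@1, Task 2@1, Task 3@4, Task 6@3, Task 4@6, Task 5@3: d1:4  d2:4  d3:3  d4:4  d5:4  d6:5 — peak 5.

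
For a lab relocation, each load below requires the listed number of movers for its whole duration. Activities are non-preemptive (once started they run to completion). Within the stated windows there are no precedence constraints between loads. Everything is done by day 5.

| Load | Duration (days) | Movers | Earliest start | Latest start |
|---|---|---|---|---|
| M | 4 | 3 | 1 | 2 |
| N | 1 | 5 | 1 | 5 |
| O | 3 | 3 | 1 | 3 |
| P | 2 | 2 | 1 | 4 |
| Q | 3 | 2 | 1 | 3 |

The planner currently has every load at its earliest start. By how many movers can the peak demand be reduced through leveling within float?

Early-start peak: d1:15  d2:10  d3:8  d4:3  d5:0 ⇒ 15.
Leveled (M@1, N@5, O@1, P@1, Q@3): d1:8  d2:8  d3:8  d4:5  d5:7 ⇒ 8.
Reduction 15 − 8 = 7.

7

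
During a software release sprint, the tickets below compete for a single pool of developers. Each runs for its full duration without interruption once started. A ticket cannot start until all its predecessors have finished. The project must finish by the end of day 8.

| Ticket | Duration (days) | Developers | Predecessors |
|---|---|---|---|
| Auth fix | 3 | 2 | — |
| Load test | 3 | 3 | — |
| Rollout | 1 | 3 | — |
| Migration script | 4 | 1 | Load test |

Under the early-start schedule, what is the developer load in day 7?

At early start, day 7 has: Migration script.
Demand: 1 = 1.

1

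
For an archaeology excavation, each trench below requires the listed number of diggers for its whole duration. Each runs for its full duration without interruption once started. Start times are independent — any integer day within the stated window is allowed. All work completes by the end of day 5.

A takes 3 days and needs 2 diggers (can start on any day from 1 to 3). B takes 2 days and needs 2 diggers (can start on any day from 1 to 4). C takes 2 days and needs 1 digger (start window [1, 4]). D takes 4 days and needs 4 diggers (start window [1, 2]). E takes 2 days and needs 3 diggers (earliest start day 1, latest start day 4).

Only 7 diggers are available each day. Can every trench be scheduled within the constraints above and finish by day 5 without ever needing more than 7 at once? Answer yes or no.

The minimum achievable peak is 8; 7 < 8, so no feasible schedule stays within the cap.

no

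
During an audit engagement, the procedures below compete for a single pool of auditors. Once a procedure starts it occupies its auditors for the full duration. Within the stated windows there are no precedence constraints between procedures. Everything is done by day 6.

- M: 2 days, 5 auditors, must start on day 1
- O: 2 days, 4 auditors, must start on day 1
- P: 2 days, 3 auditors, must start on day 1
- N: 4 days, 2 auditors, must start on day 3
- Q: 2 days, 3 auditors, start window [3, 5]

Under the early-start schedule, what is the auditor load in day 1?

12

At early start, day 1 has: M, O, P.
Demand: 5 + 4 + 3 = 12.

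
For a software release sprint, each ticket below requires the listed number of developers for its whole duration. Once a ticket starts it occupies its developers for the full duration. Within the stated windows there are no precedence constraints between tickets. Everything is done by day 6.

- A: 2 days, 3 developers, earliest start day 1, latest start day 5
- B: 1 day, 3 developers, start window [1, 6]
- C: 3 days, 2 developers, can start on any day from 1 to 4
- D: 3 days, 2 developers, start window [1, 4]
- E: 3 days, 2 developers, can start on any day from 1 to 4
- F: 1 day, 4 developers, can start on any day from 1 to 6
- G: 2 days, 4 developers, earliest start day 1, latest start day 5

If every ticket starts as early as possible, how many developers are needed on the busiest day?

Early-start schedule: A@1, B@1, C@1, D@1, E@1, F@1, G@1.
Load per day: day 1: 20, day 2: 13, day 3: 6, day 4: 0, day 5: 0, day 6: 0.
Peak is 20.

20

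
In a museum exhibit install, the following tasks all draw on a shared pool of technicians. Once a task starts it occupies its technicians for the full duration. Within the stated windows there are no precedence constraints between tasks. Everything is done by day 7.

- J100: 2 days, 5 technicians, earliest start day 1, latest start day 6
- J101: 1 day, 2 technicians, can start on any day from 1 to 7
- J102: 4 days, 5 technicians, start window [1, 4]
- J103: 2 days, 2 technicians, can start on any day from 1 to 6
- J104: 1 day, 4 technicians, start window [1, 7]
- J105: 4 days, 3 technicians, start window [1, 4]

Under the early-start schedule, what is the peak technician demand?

21

Early-start schedule: J100@1, J101@1, J102@1, J103@1, J104@1, J105@1.
Load per day: day 1: 21, day 2: 15, day 3: 8, day 4: 8, day 5: 0, day 6: 0, day 7: 0.
Peak is 21.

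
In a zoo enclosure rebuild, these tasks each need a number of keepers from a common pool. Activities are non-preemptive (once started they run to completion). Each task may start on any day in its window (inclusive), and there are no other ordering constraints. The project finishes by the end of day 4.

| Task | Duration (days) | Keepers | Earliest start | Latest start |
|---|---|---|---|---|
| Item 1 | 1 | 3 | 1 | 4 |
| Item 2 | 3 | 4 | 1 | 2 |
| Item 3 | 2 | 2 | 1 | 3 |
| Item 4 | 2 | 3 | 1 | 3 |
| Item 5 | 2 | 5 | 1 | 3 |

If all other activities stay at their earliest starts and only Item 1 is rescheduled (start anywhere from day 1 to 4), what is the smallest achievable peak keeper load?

14

Item 1@1: d1:17  d2:14  d3:4  d4:0 → peak 17
Item 1@2: d1:14  d2:17  d3:4  d4:0 → peak 17
Item 1@3: d1:14  d2:14  d3:7  d4:0 → peak 14
Item 1@4: d1:14  d2:14  d3:4  d4:3 → peak 14
Best is Item 1@3, peak 14.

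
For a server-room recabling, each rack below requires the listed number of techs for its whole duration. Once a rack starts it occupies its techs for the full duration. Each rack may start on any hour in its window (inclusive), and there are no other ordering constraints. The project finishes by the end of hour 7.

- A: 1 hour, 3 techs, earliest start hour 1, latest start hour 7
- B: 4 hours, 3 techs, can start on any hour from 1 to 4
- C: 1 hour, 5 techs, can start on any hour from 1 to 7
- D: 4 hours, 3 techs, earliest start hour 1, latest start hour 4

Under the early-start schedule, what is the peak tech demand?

14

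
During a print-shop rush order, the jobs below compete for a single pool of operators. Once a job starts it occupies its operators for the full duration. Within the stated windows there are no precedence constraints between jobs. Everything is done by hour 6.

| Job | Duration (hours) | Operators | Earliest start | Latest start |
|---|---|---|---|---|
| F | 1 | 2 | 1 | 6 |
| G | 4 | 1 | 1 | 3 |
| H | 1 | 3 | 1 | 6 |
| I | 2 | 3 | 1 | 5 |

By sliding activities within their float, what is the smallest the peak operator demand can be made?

4

Early-start (F@1, G@1, H@1, I@1) gives peak 9: h1:9  h2:4  h3:1  h4:1  h5:0  h6:0.
Shift H→2, I→3.
Schedule F@1, G@1, H@2, I@3: h1:3  h2:4  h3:4  h4:4  h5:0  h6:0 — peak 4.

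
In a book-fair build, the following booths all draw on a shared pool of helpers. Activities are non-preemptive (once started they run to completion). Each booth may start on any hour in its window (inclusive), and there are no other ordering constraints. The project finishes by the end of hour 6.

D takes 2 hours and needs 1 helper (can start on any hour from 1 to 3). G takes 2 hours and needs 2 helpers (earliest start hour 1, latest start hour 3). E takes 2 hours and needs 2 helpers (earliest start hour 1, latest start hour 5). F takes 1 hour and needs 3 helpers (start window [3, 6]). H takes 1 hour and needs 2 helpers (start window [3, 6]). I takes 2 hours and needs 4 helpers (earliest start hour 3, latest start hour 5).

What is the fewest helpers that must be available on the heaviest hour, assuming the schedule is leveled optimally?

4

Early-start (D@1, G@1, E@1, F@3, H@3, I@3) gives peak 9: h1:5  h2:5  h3:9  h4:4  h5:0  h6:0.
Shift D→3, H→4, I→5.
Schedule D@3, G@1, E@1, F@3, H@4, I@5: h1:4  h2:4  h3:4  h4:3  h5:4  h6:4 — peak 4.
Total helper-hours = 23 over 6 hours ⇒ peak ≥ ⌈23/6⌉ = 4, so 4 is optimal.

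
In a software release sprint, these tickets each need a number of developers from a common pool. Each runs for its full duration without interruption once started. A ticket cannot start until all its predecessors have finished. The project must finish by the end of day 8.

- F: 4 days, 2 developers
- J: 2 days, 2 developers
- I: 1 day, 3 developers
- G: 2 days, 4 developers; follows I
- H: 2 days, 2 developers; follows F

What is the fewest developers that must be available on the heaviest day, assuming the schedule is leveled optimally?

5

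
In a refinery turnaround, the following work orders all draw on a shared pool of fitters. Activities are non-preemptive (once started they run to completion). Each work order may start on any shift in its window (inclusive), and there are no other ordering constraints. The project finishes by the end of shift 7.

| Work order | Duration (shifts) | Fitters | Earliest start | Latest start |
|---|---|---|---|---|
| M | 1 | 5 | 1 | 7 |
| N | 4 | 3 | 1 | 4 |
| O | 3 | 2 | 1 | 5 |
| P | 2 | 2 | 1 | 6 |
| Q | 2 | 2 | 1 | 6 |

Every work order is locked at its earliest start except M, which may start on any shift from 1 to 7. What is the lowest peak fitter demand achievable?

9

M@1: s1:14  s2:9  s3:5  s4:3  s5:0  s6:0  s7:0 → peak 14
M@2: s1:9  s2:14  s3:5  s4:3  s5:0  s6:0  s7:0 → peak 14
M@3: s1:9  s2:9  s3:10  s4:3  s5:0  s6:0  s7:0 → peak 10
M@4: s1:9  s2:9  s3:5  s4:8  s5:0  s6:0  s7:0 → peak 9
M@5: s1:9  s2:9  s3:5  s4:3  s5:5  s6:0  s7:0 → peak 9
M@6: s1:9  s2:9  s3:5  s4:3  s5:0  s6:5  s7:0 → peak 9
M@7: s1:9  s2:9  s3:5  s4:3  s5:0  s6:0  s7:5 → peak 9
Best is M@4, peak 9.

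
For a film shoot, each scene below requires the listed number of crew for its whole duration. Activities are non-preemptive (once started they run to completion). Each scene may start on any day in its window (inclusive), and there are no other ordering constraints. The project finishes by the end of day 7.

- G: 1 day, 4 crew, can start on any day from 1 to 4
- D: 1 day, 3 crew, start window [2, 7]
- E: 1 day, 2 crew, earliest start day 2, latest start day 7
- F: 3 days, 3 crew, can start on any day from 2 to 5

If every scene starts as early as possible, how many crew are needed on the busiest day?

Early-start schedule: G@1, D@2, E@2, F@2.
Load per day: day 1: 4, day 2: 8, day 3: 3, day 4: 3, day 5: 0, day 6: 0, day 7: 0.
Peak is 8.

8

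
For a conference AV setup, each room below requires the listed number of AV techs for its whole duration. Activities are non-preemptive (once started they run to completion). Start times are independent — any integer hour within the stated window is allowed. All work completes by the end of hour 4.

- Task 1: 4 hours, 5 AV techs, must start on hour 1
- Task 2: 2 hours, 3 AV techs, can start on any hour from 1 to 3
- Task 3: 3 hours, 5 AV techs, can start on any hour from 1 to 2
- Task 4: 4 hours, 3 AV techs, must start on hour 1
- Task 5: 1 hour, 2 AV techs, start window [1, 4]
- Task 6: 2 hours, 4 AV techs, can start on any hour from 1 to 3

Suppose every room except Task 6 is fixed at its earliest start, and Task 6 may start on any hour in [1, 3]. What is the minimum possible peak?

Task 6@1: h1:22  h2:20  h3:13  h4:8 → peak 22
Task 6@2: h1:18  h2:20  h3:17  h4:8 → peak 20
Task 6@3: h1:18  h2:16  h3:17  h4:12 → peak 18
Best is Task 6@3, peak 18.

18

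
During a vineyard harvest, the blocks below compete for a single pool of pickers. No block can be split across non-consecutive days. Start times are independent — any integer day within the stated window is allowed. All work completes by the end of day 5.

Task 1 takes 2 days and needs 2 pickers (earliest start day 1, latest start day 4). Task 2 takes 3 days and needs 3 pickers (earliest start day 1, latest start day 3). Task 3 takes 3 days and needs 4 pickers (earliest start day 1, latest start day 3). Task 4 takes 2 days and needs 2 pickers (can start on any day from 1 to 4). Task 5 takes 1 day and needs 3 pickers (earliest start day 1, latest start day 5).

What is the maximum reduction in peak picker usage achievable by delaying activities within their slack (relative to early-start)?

7

Early-start peak: d1:14  d2:11  d3:7  d4:0  d5:0 ⇒ 14.
Leveled (Task 1@1, Task 2@1, Task 3@3, Task 4@1, Task 5@4): d1:7  d2:7  d3:7  d4:7  d5:4 ⇒ 7.
Reduction 14 − 7 = 7.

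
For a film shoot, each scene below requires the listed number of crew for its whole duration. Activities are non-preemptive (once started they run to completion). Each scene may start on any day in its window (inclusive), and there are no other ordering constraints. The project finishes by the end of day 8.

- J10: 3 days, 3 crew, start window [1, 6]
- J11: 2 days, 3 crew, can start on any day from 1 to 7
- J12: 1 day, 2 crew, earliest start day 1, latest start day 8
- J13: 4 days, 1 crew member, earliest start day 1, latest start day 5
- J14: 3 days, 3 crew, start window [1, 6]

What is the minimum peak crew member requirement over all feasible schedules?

5

Early-start (J10@1, J11@1, J12@1, J13@1, J14@1) gives peak 12: d1:12  d2:10  d3:7  d4:1  d5:0  d6:0  d7:0  d8:0.
Shift J11→4, J13→2, J14→6.
Schedule J10@1, J11@4, J12@1, J13@2, J14@6: d1:5  d2:4  d3:4  d4:4  d5:4  d6:3  d7:3  d8:3 — peak 5.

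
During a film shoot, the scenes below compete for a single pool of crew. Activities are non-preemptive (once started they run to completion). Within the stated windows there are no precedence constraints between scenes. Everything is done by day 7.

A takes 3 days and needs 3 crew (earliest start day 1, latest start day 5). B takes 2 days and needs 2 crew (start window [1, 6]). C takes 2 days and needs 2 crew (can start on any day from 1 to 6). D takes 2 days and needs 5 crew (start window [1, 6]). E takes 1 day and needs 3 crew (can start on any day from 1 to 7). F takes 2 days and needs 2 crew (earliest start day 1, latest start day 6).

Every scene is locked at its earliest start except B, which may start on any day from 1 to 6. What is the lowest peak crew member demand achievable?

15

B@1: d1:17  d2:14  d3:3  d4:0  d5:0  d6:0  d7:0 → peak 17
B@2: d1:15  d2:14  d3:5  d4:0  d5:0  d6:0  d7:0 → peak 15
B@3: d1:15  d2:12  d3:5  d4:2  d5:0  d6:0  d7:0 → peak 15
B@4: d1:15  d2:12  d3:3  d4:2  d5:2  d6:0  d7:0 → peak 15
B@5: d1:15  d2:12  d3:3  d4:0  d5:2  d6:2  d7:0 → peak 15
B@6: d1:15  d2:12  d3:3  d4:0  d5:0  d6:2  d7:2 → peak 15
Best is B@2, peak 15.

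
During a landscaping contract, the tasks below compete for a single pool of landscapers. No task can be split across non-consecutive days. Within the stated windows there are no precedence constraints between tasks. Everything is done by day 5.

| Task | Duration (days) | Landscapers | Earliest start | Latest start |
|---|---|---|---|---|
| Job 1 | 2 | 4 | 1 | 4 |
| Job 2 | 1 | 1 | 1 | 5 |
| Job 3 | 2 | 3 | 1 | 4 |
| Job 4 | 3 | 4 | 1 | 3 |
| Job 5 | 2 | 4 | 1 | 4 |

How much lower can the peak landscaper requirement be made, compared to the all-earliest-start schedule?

8

Early-start peak: d1:16  d2:15  d3:4  d4:0  d5:0 ⇒ 16.
Leveled (Job 1@1, Job 2@1, Job 3@1, Job 4@3, Job 5@3): d1:8  d2:7  d3:8  d4:8  d5:4 ⇒ 8.
Reduction 16 − 8 = 8.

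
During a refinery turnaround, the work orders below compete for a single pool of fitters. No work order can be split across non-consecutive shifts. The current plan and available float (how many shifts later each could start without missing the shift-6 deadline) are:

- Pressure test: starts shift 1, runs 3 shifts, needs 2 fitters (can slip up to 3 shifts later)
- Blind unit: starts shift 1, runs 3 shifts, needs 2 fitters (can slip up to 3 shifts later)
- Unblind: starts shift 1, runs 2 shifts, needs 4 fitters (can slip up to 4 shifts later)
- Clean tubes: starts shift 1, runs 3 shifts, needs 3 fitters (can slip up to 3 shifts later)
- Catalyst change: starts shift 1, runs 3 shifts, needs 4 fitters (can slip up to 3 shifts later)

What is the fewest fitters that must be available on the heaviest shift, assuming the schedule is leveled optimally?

Early-start (Pressure test@1, Blind unit@1, Unblind@1, Clean tubes@1, Catalyst change@1) gives peak 15: s1:15  s2:15  s3:11  s4:0  s5:0  s6:0.
Shift Clean tubes→3, Catalyst change→4.
Schedule Pressure test@1, Blind unit@1, Unblind@1, Clean tubes@3, Catalyst change@4: s1:8  s2:8  s3:7  s4:7  s5:7  s6:4 — peak 8.

8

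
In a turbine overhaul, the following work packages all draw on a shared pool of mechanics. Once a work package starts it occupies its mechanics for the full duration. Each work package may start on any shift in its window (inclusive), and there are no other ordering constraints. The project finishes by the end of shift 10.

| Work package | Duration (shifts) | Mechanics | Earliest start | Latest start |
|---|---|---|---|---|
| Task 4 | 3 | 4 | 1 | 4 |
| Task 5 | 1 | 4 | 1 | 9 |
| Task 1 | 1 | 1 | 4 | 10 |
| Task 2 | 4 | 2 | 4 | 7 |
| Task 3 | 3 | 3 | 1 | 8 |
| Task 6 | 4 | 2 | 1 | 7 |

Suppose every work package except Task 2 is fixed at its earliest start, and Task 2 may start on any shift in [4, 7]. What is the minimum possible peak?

Task 2@4: s1:13  s2:9  s3:9  s4:5  s5:2  s6:2  s7:2  s8:0  s9:0  s10:0 → peak 13
Task 2@5: s1:13  s2:9  s3:9  s4:3  s5:2  s6:2  s7:2  s8:2  s9:0  s10:0 → peak 13
Task 2@6: s1:13  s2:9  s3:9  s4:3  s5:0  s6:2  s7:2  s8:2  s9:2  s10:0 → peak 13
Task 2@7: s1:13  s2:9  s3:9  s4:3  s5:0  s6:0  s7:2  s8:2  s9:2  s10:2 → peak 13
Best is Task 2@4, peak 13.

13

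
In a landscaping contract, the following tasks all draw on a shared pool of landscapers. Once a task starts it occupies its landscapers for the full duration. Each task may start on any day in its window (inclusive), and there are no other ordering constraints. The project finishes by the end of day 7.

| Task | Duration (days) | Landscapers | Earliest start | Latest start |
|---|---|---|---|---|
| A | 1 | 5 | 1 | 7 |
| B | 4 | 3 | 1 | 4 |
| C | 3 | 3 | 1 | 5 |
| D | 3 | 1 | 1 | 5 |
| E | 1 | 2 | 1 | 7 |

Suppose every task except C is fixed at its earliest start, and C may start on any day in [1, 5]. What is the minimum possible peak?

11

C@1: d1:14  d2:7  d3:7  d4:3  d5:0  d6:0  d7:0 → peak 14
C@2: d1:11  d2:7  d3:7  d4:6  d5:0  d6:0  d7:0 → peak 11
C@3: d1:11  d2:4  d3:7  d4:6  d5:3  d6:0  d7:0 → peak 11
C@4: d1:11  d2:4  d3:4  d4:6  d5:3  d6:3  d7:0 → peak 11
C@5: d1:11  d2:4  d3:4  d4:3  d5:3  d6:3  d7:3 → peak 11
Best is C@2, peak 11.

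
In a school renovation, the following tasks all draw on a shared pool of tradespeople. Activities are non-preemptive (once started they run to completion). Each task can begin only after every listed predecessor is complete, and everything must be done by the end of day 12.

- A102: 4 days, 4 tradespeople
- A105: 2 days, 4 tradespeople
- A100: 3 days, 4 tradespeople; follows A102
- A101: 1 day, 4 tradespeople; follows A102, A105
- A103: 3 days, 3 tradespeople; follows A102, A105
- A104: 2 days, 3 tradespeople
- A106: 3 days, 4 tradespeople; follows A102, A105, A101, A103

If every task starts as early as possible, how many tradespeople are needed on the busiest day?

Early-start schedule: A102@1, A105@1, A100@5, A101@5, A103@5, A104@1, A106@8.
Load per day: day 1: 11, day 2: 11, day 3: 4, day 4: 4, day 5: 11, day 6: 7, day 7: 7, day 8: 4, day 9: 4, day 10: 4, day 11: 0, day 12: 0.
Peak is 11.

11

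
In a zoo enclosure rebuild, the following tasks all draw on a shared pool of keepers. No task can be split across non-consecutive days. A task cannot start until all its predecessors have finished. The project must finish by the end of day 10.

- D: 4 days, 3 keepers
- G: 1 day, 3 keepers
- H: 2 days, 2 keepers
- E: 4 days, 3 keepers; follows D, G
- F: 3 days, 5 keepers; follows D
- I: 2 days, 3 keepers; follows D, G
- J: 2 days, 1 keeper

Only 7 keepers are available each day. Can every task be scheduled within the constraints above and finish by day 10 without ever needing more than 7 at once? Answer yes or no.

The minimum achievable peak is 8; 7 < 8, so no feasible schedule stays within the cap.

no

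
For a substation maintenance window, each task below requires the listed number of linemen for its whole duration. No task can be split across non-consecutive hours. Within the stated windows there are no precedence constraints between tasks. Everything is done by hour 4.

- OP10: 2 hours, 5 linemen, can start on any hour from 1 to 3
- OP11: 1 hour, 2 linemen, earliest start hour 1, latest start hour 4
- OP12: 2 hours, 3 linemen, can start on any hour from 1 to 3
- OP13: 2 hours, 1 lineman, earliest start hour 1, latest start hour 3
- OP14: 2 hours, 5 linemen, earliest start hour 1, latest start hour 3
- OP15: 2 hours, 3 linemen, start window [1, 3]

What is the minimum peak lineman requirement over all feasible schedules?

Early-start (OP10@1, OP11@1, OP12@1, OP13@1, OP14@1, OP15@1) gives peak 19: h1:19  h2:17  h3:0  h4:0.
Shift OP13→2, OP14→3, OP15→3.
Schedule OP10@1, OP11@1, OP12@1, OP13@2, OP14@3, OP15@3: h1:10  h2:9  h3:9  h4:8 — peak 10.

10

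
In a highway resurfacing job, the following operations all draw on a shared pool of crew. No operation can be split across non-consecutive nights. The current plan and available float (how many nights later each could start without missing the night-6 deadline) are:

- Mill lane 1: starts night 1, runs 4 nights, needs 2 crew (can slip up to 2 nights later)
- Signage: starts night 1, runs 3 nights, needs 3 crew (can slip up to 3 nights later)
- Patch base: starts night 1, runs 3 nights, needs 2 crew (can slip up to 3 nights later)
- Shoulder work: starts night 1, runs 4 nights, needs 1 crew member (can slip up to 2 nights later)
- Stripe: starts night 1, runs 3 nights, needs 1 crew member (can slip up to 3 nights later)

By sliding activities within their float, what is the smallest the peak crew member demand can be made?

6

Early-start (Mill lane 1@1, Signage@1, Patch base@1, Shoulder work@1, Stripe@1) gives peak 9: n1:9  n2:9  n3:9  n4:3  n5:0  n6:0.
Shift Patch base→4, Stripe→4.
Schedule Mill lane 1@1, Signage@1, Patch base@4, Shoulder work@1, Stripe@4: n1:6  n2:6  n3:6  n4:6  n5:3  n6:3 — peak 6.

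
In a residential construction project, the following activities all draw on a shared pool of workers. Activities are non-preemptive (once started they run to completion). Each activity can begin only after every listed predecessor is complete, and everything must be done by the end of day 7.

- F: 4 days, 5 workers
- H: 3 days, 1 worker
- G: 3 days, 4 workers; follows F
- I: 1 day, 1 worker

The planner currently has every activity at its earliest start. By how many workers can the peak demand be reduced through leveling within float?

1

Early-start peak: d1:7  d2:6  d3:6  d4:5  d5:4  d6:4  d7:4 ⇒ 7.
Leveled (F@1, H@1, G@5, I@4): d1:6  d2:6  d3:6  d4:6  d5:4  d6:4  d7:4 ⇒ 6.
Reduction 7 − 6 = 1.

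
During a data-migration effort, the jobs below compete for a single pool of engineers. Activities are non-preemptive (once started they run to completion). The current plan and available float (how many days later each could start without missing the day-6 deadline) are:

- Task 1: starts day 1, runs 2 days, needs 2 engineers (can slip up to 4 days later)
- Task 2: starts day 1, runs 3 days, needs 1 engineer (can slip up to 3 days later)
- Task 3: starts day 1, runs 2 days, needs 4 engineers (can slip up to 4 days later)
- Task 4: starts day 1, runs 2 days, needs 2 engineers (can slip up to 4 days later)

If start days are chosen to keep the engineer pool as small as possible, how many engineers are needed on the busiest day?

4

Early-start (Task 1@1, Task 2@1, Task 3@1, Task 4@1) gives peak 9: d1:9  d2:9  d3:1  d4:0  d5:0  d6:0.
Shift Task 3→5, Task 4→3.
Schedule Task 1@1, Task 2@1, Task 3@5, Task 4@3: d1:3  d2:3  d3:3  d4:2  d5:4  d6:4 — peak 4.
Total engineer-days = 19 over 6 days ⇒ peak ≥ ⌈19/6⌉ = 4, so 4 is optimal.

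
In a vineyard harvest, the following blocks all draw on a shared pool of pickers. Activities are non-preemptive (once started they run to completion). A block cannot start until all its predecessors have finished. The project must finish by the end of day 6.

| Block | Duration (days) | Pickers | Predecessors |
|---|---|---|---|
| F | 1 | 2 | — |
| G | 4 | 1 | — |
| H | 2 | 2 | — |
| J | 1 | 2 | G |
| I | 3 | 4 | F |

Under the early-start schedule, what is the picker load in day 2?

7

At early start, day 2 has: G, H, I.
Demand: 1 + 2 + 4 = 7.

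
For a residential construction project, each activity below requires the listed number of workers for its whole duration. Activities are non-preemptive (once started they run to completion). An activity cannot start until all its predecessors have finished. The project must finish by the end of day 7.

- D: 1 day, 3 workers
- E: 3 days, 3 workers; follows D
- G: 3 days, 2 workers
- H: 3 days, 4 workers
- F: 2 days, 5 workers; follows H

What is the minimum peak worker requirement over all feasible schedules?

7

Early-start (D@1, E@2, G@1, H@1, F@4) gives peak 9: d1:9  d2:9  d3:9  d4:8  d5:5  d6:0  d7:0.
Shift G→4, F→5.
Schedule D@1, E@2, G@4, H@1, F@5: d1:7  d2:7  d3:7  d4:5  d5:7  d6:7  d7:0 — peak 7.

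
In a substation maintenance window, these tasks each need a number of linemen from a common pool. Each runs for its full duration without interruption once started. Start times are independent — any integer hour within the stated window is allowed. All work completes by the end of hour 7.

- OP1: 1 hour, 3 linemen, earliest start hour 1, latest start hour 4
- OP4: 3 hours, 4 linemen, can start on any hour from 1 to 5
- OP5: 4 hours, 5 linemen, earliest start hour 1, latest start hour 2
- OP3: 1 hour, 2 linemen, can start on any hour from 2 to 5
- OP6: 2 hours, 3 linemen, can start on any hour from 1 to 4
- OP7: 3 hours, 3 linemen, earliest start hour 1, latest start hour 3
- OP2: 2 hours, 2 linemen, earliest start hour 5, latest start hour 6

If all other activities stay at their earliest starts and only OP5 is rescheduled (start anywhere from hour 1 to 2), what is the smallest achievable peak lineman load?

OP5@1: h1:18  h2:17  h3:12  h4:5  h5:2  h6:2  h7:0 → peak 18
OP5@2: h1:13  h2:17  h3:12  h4:5  h5:7  h6:2  h7:0 → peak 17
Best is OP5@2, peak 17.

17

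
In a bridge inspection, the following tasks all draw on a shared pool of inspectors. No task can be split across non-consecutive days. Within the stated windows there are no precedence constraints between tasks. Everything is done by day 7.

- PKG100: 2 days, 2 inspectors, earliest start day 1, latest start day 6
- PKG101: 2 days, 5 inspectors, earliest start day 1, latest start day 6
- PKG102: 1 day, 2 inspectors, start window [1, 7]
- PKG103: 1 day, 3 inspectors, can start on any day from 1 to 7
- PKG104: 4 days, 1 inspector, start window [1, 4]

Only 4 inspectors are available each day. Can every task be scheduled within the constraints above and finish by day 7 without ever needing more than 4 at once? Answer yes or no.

The minimum achievable peak is 5; 4 < 5, so no feasible schedule stays within the cap.

no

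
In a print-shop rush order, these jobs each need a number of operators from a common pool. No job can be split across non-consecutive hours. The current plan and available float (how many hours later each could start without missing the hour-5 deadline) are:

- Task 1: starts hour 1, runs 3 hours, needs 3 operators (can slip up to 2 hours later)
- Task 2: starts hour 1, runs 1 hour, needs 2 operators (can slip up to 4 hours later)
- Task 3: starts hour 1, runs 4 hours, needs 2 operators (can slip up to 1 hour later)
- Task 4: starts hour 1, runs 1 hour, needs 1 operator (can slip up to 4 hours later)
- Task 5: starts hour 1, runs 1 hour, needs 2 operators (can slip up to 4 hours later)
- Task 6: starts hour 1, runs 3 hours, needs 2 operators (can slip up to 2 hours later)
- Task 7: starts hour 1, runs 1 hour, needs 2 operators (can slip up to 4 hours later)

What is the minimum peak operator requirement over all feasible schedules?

Early-start (Task 1@1, Task 2@1, Task 3@1, Task 4@1, Task 5@1, Task 6@1, Task 7@1) gives peak 14: h1:14  h2:7  h3:7  h4:2  h5:0.
Shift Task 4→2, Task 5→4, Task 6→3, Task 7→5.
Schedule Task 1@1, Task 2@1, Task 3@1, Task 4@2, Task 5@4, Task 6@3, Task 7@5: h1:7  h2:6  h3:7  h4:6  h5:4 — peak 7.

7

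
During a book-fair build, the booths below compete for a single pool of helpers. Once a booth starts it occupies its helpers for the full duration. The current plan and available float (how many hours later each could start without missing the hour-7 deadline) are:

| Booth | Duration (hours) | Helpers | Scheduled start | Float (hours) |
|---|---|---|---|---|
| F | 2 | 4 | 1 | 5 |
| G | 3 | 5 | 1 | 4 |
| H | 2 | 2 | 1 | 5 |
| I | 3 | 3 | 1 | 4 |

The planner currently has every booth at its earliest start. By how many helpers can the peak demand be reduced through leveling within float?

7

Early-start peak: h1:14  h2:14  h3:8  h4:0  h5:0  h6:0  h7:0 ⇒ 14.
Leveled (F@1, G@4, H@3, I@1): h1:7  h2:7  h3:5  h4:7  h5:5  h6:5  h7:0 ⇒ 7.
Reduction 14 − 7 = 7.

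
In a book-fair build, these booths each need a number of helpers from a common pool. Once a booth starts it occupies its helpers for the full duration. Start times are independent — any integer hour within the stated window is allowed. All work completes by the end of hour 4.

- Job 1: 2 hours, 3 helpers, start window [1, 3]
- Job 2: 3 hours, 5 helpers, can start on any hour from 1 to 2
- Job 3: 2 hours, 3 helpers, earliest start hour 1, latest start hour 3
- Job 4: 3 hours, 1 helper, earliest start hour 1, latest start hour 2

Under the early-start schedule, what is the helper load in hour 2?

12

At early start, hour 2 has: Job 1, Job 2, Job 3, Job 4.
Demand: 3 + 5 + 3 + 1 = 12.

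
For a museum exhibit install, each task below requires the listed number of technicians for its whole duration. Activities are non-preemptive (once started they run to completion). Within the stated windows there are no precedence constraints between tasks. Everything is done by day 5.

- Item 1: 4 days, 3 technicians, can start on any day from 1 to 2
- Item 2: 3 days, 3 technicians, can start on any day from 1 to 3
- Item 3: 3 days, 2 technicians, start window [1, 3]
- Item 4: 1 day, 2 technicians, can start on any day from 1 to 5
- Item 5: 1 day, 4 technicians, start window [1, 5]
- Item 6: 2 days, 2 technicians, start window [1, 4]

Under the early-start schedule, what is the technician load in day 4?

At early start, day 4 has: Item 1.
Demand: 3 = 3.

3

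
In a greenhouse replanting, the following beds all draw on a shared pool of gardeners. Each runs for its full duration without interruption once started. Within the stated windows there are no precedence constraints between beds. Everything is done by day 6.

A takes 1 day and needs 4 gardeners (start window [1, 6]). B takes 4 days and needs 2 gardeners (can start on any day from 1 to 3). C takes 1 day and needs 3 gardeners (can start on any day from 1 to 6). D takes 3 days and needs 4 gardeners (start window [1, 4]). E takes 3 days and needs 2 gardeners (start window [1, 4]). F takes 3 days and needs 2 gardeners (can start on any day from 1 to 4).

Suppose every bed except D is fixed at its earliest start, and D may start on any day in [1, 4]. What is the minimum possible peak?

13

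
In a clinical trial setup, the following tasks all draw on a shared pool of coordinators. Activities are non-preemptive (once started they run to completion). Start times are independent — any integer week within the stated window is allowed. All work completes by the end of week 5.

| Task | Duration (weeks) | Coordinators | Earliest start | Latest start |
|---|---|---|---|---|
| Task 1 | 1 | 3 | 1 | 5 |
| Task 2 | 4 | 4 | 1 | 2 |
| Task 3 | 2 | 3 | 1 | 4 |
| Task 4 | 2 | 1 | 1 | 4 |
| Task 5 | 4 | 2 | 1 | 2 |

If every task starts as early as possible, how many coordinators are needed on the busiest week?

13

Early-start schedule: Task 1@1, Task 2@1, Task 3@1, Task 4@1, Task 5@1.
Load per week: week 1: 13, week 2: 10, week 3: 6, week 4: 6, week 5: 0.
Peak is 13.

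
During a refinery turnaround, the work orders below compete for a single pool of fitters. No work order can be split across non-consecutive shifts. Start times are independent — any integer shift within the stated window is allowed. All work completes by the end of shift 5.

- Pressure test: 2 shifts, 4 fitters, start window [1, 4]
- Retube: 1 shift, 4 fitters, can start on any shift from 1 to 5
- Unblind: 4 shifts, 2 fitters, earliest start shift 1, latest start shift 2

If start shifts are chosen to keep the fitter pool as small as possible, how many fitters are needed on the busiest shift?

Early-start (Pressure test@1, Retube@1, Unblind@1) gives peak 10: s1:10  s2:6  s3:2  s4:2  s5:0.
Shift Retube→3.
Schedule Pressure test@1, Retube@3, Unblind@1: s1:6  s2:6  s3:6  s4:2  s5:0 — peak 6.

6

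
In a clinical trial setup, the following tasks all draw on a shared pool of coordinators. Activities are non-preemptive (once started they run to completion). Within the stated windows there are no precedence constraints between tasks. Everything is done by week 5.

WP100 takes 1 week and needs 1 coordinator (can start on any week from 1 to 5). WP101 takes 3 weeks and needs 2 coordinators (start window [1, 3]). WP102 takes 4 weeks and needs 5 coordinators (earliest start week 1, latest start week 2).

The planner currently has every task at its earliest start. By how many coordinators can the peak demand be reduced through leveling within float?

1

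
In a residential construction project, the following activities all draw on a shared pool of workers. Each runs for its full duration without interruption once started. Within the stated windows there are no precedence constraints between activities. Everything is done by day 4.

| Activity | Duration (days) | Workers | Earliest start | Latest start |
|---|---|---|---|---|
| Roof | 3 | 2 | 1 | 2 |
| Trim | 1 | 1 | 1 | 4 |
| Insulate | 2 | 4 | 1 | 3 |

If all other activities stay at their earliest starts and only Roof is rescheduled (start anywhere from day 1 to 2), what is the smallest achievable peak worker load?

Roof@1: d1:7  d2:6  d3:2  d4:0 → peak 7
Roof@2: d1:5  d2:6  d3:2  d4:2 → peak 6
Best is Roof@2, peak 6.

6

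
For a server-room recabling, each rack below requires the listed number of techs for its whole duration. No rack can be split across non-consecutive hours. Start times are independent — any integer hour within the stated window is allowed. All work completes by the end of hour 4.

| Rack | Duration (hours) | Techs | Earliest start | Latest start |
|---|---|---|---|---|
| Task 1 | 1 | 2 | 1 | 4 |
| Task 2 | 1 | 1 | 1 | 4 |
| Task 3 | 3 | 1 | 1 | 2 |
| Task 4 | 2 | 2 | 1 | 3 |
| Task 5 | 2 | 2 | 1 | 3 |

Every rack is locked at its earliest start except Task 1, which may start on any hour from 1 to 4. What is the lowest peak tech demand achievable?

Task 1@1: h1:8  h2:5  h3:1  h4:0 → peak 8
Task 1@2: h1:6  h2:7  h3:1  h4:0 → peak 7
Task 1@3: h1:6  h2:5  h3:3  h4:0 → peak 6
Task 1@4: h1:6  h2:5  h3:1  h4:2 → peak 6
Best is Task 1@3, peak 6.

6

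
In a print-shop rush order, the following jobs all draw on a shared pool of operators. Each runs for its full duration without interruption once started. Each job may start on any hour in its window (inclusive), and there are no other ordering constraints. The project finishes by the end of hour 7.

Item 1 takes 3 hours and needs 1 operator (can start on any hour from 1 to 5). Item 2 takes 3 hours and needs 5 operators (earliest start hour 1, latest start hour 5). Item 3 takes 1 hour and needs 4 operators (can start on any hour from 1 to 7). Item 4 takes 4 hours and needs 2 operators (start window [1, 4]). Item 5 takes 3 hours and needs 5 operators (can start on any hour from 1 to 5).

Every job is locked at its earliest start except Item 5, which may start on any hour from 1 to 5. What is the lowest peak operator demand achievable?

Item 5@1: h1:17  h2:13  h3:13  h4:2  h5:0  h6:0  h7:0 → peak 17
Item 5@2: h1:12  h2:13  h3:13  h4:7  h5:0  h6:0  h7:0 → peak 13
Item 5@3: h1:12  h2:8  h3:13  h4:7  h5:5  h6:0  h7:0 → peak 13
Item 5@4: h1:12  h2:8  h3:8  h4:7  h5:5  h6:5  h7:0 → peak 12
Item 5@5: h1:12  h2:8  h3:8  h4:2  h5:5  h6:5  h7:5 → peak 12
Best is Item 5@4, peak 12.

12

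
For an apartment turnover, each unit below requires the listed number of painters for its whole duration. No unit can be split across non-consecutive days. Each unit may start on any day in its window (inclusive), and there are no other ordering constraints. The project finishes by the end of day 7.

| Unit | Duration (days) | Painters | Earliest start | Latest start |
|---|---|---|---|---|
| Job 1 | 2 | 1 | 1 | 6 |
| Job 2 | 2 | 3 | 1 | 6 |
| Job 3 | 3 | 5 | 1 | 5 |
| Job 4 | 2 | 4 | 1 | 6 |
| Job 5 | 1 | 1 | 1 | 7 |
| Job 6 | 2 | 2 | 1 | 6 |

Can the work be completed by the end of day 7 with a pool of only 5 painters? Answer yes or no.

Total painter-days = 36; over 7 days the average is 36/7 > 5, so some day must exceed 5.

no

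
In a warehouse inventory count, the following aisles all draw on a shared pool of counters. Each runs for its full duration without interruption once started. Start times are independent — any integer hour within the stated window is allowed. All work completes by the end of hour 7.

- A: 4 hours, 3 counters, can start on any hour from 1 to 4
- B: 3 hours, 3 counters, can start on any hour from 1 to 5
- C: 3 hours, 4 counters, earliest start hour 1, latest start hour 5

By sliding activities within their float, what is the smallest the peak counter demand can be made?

Early-start (A@1, B@1, C@1) gives peak 10: h1:10  h2:10  h3:10  h4:3  h5:0  h6:0  h7:0.
Shift C→5.
Schedule A@1, B@1, C@5: h1:6  h2:6  h3:6  h4:3  h5:4  h6:4  h7:4 — peak 6.

6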